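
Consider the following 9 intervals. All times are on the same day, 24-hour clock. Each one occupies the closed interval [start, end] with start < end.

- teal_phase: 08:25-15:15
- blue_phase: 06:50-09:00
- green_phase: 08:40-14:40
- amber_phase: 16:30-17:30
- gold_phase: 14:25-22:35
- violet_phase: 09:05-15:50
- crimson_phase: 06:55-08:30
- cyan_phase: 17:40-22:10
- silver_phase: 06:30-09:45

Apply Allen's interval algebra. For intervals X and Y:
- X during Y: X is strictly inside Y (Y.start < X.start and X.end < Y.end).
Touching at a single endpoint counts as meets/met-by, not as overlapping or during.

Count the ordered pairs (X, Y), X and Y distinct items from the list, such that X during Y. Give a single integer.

Checking all 72 ordered pairs for relation 'during'; matching pairs in alphabetical order:
(amber_phase, gold_phase): amber_phase during gold_phase ✓
(blue_phase, silver_phase): blue_phase during silver_phase ✓
(crimson_phase, blue_phase): crimson_phase during blue_phase ✓
(crimson_phase, silver_phase): crimson_phase during silver_phase ✓
(cyan_phase, gold_phase): cyan_phase during gold_phase ✓
(green_phase, teal_phase): green_phase during teal_phase ✓
Count: 6.

6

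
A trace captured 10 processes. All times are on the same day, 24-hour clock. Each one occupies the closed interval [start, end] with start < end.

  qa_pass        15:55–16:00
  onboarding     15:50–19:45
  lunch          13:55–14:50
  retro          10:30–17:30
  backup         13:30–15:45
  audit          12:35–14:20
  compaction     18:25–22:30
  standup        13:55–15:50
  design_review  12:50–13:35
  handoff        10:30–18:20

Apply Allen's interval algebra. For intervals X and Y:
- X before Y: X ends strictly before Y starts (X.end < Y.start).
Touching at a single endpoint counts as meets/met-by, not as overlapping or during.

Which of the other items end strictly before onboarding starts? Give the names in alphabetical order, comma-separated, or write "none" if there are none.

Target onboarding = [15:50, 19:45].
audit [12:35, 14:20] → before → yes.
backup [13:30, 15:45] → before → yes.
compaction [18:25, 22:30] → overlapped-by → no.
design_review [12:50, 13:35] → before → yes.
handoff [10:30, 18:20] → overlaps → no.
lunch [13:55, 14:50] → before → yes.
qa_pass [15:55, 16:00] → during → no.
retro [10:30, 17:30] → overlaps → no.
standup [13:55, 15:50] → meets → no.
Result: audit, backup, design_review, lunch.

audit, backup, design_review, lunch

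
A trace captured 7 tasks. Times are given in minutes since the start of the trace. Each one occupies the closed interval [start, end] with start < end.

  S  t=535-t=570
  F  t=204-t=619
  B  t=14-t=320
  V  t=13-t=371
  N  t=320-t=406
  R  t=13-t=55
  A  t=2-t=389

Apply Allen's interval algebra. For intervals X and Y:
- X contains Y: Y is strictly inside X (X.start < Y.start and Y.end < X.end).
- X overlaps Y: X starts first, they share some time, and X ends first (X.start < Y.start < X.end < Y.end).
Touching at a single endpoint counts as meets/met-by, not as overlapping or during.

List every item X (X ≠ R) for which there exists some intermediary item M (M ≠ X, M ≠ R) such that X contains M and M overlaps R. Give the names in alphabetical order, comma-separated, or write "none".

Target R = [t=13, t=55].
Intermediaries M with M overlaps R: none.
Union: none.

none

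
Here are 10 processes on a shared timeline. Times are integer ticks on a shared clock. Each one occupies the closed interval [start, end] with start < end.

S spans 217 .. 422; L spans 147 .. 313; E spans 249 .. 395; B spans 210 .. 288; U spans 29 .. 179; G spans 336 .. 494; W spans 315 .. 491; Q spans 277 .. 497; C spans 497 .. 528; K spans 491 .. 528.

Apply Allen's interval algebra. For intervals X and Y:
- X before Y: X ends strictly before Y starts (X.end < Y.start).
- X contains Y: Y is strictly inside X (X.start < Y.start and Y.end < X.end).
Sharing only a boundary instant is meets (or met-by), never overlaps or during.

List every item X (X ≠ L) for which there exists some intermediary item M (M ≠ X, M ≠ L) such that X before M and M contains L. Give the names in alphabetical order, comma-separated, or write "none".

Target L = [147, 313].
Intermediaries M with M contains L: none.
Union: none.

none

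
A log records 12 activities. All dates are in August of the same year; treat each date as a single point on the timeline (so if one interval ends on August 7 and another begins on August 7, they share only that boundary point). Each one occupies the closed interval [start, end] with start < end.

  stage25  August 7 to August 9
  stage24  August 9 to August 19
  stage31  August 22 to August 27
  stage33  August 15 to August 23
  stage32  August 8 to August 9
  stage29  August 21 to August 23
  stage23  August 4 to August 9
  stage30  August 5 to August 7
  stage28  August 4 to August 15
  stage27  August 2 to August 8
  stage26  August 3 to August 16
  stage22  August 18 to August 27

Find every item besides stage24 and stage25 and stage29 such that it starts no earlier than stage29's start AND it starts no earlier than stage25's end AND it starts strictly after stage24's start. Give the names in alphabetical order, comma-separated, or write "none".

Conditions: its start is no earlier than stage29's start (X.start >= August 21) AND its start is no earlier than stage25's end (X.start >= August 9) AND its start is strictly after stage24's start (X.start > August 9).
stage22: start August 18 >= August 21? ✗; start August 18 >= August 9? ✓; start August 18 > August 9? ✓ → no.
stage23: start August 4 >= August 21? ✗; start August 4 >= August 9? ✗; start August 4 > August 9? ✗ → no.
stage26: start August 3 >= August 21? ✗; start August 3 >= August 9? ✗; start August 3 > August 9? ✗ → no.
stage27: start August 2 >= August 21? ✗; start August 2 >= August 9? ✗; start August 2 > August 9? ✗ → no.
stage28: start August 4 >= August 21? ✗; start August 4 >= August 9? ✗; start August 4 > August 9? ✗ → no.
stage30: start August 5 >= August 21? ✗; start August 5 >= August 9? ✗; start August 5 > August 9? ✗ → no.
stage31: start August 22 >= August 21? ✓; start August 22 >= August 9? ✓; start August 22 > August 9? ✓ → yes.
stage32: start August 8 >= August 21? ✗; start August 8 >= August 9? ✗; start August 8 > August 9? ✗ → no.
stage33: start August 15 >= August 21? ✗; start August 15 >= August 9? ✓; start August 15 > August 9? ✓ → no.
Result: stage31.

stage31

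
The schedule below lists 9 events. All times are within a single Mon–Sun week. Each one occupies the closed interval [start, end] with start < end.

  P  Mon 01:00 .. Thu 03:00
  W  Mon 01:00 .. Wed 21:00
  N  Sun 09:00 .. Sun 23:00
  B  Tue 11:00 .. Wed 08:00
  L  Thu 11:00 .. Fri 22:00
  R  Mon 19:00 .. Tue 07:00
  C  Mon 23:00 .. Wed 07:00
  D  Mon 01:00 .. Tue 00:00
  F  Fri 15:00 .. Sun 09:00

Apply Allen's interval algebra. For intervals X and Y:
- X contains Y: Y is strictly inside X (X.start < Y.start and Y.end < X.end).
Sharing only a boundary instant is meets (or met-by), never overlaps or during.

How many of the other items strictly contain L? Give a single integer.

Target L = [Thu 11:00, Fri 22:00].
B [Tue 11:00, Wed 08:00] → before → no.
C [Mon 23:00, Wed 07:00] → before → no.
D [Mon 01:00, Tue 00:00] → before → no.
F [Fri 15:00, Sun 09:00] → overlapped-by → no.
N [Sun 09:00, Sun 23:00] → after → no.
P [Mon 01:00, Thu 03:00] → before → no.
R [Mon 19:00, Tue 07:00] → before → no.
W [Mon 01:00, Wed 21:00] → before → no.
Total: 0.

0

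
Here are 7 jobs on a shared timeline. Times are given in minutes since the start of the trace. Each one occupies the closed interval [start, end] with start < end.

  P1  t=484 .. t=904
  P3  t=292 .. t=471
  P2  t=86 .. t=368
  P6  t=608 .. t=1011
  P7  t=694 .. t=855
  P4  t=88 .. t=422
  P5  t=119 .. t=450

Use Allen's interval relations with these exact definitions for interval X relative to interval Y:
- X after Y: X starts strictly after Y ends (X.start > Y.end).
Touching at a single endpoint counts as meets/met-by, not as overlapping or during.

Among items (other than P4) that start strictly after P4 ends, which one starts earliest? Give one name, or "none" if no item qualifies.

Target P4 = [t=88, t=422].
P1 [t=484, t=904] → after → candidate.
P2 [t=86, t=368] → overlaps → excluded.
P3 [t=292, t=471] → overlapped-by → excluded.
P5 [t=119, t=450] → overlapped-by → excluded.
P6 [t=608, t=1011] → after → candidate.
P7 [t=694, t=855] → after → candidate.
Among candidates, earliest start is t=484 → P1.

P1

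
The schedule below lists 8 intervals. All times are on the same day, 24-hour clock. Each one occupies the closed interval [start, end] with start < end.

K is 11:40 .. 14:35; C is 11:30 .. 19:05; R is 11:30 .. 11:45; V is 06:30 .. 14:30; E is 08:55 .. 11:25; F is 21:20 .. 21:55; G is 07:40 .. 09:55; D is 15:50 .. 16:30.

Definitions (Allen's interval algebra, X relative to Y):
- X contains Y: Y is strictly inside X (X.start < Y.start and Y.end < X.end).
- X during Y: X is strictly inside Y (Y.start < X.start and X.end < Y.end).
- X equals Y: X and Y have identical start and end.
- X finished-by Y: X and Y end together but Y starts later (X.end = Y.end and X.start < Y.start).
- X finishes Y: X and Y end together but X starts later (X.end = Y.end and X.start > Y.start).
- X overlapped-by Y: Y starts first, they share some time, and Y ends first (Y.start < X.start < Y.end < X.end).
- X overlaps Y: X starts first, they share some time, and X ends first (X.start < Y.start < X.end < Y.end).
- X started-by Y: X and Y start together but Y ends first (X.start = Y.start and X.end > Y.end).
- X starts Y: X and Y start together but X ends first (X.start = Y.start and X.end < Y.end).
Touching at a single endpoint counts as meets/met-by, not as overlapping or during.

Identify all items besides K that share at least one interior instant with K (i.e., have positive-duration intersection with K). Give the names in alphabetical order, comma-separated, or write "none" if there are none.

Target K = [11:40, 14:35].
C [11:30, 19:05] → contains → yes.
D [15:50, 16:30] → after → no.
E [08:55, 11:25] → before → no.
F [21:20, 21:55] → after → no.
G [07:40, 09:55] → before → no.
R [11:30, 11:45] → overlaps → yes.
V [06:30, 14:30] → overlaps → yes.
Result: C, R, V.

C, R, V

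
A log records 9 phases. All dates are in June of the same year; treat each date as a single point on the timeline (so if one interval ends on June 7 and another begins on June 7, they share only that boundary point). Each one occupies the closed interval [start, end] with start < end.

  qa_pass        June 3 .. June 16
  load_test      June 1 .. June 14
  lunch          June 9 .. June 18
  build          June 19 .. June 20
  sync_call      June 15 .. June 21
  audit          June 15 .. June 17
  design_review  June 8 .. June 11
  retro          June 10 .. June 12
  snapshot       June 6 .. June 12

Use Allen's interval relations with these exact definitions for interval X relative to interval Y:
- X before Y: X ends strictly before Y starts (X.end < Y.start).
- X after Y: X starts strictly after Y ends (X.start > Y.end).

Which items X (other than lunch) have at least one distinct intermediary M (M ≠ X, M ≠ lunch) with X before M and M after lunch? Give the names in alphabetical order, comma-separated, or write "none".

audit, design_review, load_test, qa_pass, retro, snapshot

Target lunch = [June 9, June 18].
Intermediaries M with M after lunch: build.
Via build — items with X before build: audit, design_review, load_test, qa_pass, retro, snapshot.
Union: audit, design_review, load_test, qa_pass, retro, snapshot.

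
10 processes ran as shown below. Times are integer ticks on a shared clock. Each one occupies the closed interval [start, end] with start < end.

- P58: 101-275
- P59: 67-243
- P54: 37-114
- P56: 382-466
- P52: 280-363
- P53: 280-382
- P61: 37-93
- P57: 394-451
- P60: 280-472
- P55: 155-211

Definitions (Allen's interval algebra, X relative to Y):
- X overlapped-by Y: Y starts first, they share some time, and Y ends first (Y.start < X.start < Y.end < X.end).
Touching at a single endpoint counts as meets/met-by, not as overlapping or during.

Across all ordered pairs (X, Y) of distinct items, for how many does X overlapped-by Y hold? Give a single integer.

4

Checking all 90 ordered pairs for relation 'overlapped-by'; matching pairs in alphabetical order:
(P58, P54): P58 overlapped-by P54 ✓
(P58, P59): P58 overlapped-by P59 ✓
(P59, P54): P59 overlapped-by P54 ✓
(P59, P61): P59 overlapped-by P61 ✓
Count: 4.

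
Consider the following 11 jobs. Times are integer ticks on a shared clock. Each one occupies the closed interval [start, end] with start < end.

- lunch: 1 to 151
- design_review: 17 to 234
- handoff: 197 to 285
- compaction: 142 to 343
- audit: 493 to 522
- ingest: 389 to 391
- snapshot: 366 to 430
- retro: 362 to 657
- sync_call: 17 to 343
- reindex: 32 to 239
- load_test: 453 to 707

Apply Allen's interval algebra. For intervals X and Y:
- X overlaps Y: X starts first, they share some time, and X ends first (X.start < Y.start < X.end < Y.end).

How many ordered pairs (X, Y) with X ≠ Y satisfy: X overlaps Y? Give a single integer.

10

Checking all 110 ordered pairs for relation 'overlaps'; matching pairs in alphabetical order:
(design_review, compaction): design_review overlaps compaction ✓
(design_review, handoff): design_review overlaps handoff ✓
(design_review, reindex): design_review overlaps reindex ✓
(lunch, compaction): lunch overlaps compaction ✓
(lunch, design_review): lunch overlaps design_review ✓
(lunch, reindex): lunch overlaps reindex ✓
(lunch, sync_call): lunch overlaps sync_call ✓
(reindex, compaction): reindex overlaps compaction ✓
(reindex, handoff): reindex overlaps handoff ✓
(retro, load_test): retro overlaps load_test ✓
Count: 10.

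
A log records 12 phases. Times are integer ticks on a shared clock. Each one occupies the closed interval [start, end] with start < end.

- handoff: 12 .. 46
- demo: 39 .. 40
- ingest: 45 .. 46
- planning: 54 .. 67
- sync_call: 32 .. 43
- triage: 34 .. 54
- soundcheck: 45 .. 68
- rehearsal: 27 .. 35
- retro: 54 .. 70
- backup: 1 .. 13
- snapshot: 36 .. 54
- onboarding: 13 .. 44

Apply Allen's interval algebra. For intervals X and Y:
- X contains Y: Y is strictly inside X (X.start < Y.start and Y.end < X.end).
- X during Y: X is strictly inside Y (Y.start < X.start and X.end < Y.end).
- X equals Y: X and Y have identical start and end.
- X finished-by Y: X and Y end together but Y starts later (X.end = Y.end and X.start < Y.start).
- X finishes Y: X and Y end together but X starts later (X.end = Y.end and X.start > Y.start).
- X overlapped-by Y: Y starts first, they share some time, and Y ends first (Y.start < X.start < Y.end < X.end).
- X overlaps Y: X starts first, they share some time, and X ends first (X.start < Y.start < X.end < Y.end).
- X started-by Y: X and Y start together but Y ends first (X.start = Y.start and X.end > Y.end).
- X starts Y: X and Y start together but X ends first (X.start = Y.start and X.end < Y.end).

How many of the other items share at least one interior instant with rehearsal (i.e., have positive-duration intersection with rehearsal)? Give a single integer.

Target rehearsal = [27, 35].
backup [1, 13] → before → no.
demo [39, 40] → after → no.
handoff [12, 46] → contains → counts.
ingest [45, 46] → after → no.
onboarding [13, 44] → contains → counts.
planning [54, 67] → after → no.
retro [54, 70] → after → no.
snapshot [36, 54] → after → no.
soundcheck [45, 68] → after → no.
sync_call [32, 43] → overlapped-by → counts.
triage [34, 54] → overlapped-by → counts.
Total: 4.

4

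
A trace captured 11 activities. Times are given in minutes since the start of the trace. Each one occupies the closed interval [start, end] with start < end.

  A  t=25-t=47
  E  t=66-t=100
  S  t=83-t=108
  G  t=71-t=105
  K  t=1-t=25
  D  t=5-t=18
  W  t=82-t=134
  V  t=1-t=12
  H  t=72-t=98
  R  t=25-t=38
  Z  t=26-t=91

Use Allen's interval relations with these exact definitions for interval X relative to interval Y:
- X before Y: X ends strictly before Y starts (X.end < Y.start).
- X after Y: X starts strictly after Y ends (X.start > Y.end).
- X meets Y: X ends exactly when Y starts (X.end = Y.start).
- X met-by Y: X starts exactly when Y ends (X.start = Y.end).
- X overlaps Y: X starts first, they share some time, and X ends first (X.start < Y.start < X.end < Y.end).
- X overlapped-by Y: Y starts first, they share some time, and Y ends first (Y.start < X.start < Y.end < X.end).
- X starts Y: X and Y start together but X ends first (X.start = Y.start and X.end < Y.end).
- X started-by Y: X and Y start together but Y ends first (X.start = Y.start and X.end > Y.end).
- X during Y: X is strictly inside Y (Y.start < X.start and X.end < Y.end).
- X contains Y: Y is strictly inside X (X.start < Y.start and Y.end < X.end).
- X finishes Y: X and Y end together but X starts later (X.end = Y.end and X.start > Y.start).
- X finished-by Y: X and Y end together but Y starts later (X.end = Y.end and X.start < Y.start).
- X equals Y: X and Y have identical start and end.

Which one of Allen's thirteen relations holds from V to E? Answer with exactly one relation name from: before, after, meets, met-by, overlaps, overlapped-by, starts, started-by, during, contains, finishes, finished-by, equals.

before

V = [t=1, t=12]; E = [t=66, t=100].
Compare endpoints: V.start < E.start, V.start < E.end, V.end < E.start, V.end < E.end.
That pattern is 'before'.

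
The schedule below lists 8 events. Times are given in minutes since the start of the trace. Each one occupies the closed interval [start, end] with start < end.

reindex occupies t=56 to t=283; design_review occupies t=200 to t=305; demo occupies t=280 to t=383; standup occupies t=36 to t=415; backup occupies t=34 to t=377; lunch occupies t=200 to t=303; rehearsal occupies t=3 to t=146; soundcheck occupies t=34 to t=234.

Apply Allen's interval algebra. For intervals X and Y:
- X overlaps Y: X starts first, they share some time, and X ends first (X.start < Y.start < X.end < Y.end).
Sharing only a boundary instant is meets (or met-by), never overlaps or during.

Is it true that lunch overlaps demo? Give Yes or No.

Yes

lunch = [t=200, t=303], demo = [t=280, t=383].
Actual relation of lunch to demo: overlaps.
Asked whether 'overlaps' holds → Yes.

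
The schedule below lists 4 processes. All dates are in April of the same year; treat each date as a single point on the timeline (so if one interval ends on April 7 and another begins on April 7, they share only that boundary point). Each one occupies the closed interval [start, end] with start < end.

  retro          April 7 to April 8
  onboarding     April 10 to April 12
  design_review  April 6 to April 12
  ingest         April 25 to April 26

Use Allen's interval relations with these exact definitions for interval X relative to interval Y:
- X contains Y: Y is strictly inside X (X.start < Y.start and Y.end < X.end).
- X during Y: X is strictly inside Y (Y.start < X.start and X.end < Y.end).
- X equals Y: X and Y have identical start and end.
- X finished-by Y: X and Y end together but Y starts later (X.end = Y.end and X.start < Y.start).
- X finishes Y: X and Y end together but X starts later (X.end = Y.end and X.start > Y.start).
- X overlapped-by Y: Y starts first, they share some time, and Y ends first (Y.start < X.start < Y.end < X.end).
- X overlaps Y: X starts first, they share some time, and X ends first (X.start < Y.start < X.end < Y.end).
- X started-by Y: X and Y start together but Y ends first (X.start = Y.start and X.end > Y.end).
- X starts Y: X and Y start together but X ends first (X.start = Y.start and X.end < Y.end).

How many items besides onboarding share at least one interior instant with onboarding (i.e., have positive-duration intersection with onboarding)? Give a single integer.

1

Target onboarding = [April 10, April 12].
design_review [April 6, April 12] → finished-by → counts.
ingest [April 25, April 26] → after → no.
retro [April 7, April 8] → before → no.
Total: 1.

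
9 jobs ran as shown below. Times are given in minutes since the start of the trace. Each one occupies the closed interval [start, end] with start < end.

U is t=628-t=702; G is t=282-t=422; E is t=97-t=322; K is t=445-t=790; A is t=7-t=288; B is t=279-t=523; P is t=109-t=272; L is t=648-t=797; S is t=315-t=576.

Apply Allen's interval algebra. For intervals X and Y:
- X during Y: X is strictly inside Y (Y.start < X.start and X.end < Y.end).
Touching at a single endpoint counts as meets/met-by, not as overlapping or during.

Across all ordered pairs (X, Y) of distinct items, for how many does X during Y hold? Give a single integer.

Checking all 72 ordered pairs for relation 'during'; matching pairs in alphabetical order:
(G, B): G during B ✓
(P, A): P during A ✓
(P, E): P during E ✓
(U, K): U during K ✓
Count: 4.

4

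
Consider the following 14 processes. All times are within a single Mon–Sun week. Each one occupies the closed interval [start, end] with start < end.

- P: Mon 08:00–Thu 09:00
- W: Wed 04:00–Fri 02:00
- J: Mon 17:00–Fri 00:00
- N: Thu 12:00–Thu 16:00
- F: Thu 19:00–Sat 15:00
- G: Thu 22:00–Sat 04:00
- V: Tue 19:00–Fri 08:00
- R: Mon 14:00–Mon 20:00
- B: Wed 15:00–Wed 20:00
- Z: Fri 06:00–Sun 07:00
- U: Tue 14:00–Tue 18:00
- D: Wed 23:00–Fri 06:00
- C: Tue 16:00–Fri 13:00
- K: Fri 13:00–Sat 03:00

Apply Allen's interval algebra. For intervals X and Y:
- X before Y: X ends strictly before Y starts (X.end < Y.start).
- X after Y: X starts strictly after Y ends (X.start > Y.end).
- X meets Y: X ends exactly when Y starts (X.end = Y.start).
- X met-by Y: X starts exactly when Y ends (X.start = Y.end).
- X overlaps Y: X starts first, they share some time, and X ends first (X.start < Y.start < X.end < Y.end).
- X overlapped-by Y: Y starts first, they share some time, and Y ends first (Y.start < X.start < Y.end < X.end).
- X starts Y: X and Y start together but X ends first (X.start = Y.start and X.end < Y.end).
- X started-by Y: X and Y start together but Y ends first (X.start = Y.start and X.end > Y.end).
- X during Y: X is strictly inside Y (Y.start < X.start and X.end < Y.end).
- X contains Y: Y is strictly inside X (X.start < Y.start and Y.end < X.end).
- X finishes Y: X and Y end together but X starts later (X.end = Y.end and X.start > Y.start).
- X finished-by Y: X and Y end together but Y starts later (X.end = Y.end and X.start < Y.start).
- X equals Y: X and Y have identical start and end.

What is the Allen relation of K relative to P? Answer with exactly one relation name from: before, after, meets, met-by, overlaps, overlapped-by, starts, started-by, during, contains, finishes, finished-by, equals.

after

K = [Fri 13:00, Sat 03:00]; P = [Mon 08:00, Thu 09:00].
Compare endpoints: K.start > P.start, K.start > P.end, K.end > P.start, K.end > P.end.
That pattern is 'after'.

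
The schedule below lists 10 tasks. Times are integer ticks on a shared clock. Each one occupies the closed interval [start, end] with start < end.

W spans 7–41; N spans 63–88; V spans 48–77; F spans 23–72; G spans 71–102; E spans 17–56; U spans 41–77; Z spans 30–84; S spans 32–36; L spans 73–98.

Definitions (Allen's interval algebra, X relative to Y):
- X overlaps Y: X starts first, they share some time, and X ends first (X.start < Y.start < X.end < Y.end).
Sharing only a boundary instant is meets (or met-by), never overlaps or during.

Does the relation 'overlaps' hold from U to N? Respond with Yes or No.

Yes

U = [41, 77], N = [63, 88].
Actual relation of U to N: overlaps.
Asked whether 'overlaps' holds → Yes.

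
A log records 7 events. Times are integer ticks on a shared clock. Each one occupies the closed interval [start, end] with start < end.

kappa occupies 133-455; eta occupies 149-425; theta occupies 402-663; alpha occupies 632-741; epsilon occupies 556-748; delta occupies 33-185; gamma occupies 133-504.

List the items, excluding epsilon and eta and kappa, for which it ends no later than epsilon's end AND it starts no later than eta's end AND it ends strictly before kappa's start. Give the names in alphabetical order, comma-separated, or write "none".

none

Conditions: its end is no later than epsilon's end (X.end <= 748) AND its start is no later than eta's end (X.start <= 425) AND its end is strictly before kappa's start (X.end < 133).
alpha: end 741 <= 748? ✓; start 632 <= 425? ✗; end 741 < 133? ✗ → no.
delta: end 185 <= 748? ✓; start 33 <= 425? ✓; end 185 < 133? ✗ → no.
gamma: end 504 <= 748? ✓; start 133 <= 425? ✓; end 504 < 133? ✗ → no.
theta: end 663 <= 748? ✓; start 402 <= 425? ✓; end 663 < 133? ✗ → no.
Result: none.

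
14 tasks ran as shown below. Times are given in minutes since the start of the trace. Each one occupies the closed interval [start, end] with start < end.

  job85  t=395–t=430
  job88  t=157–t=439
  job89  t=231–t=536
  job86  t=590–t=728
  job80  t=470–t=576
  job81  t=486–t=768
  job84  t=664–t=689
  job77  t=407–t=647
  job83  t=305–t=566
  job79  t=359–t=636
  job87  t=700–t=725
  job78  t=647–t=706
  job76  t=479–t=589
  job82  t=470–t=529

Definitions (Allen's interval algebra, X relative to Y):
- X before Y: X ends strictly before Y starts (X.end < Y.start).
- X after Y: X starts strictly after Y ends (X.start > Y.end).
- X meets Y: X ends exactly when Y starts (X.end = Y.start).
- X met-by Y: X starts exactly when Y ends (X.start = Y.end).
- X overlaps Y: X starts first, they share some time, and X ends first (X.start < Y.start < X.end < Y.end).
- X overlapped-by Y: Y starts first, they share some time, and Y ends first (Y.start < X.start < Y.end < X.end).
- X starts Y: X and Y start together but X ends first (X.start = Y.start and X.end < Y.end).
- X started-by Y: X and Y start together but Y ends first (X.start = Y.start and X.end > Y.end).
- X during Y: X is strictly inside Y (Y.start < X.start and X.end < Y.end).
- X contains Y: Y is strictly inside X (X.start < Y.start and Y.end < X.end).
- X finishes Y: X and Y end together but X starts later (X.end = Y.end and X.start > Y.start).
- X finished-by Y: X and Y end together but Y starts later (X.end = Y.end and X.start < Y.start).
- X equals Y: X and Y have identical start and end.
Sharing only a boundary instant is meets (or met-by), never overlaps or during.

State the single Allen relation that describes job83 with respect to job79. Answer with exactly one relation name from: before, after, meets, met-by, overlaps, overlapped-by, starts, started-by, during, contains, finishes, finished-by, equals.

job83 = [t=305, t=566]; job79 = [t=359, t=636].
Compare endpoints: job83.start < job79.start, job83.start < job79.end, job83.end > job79.start, job83.end < job79.end.
That pattern is 'overlaps'.

overlaps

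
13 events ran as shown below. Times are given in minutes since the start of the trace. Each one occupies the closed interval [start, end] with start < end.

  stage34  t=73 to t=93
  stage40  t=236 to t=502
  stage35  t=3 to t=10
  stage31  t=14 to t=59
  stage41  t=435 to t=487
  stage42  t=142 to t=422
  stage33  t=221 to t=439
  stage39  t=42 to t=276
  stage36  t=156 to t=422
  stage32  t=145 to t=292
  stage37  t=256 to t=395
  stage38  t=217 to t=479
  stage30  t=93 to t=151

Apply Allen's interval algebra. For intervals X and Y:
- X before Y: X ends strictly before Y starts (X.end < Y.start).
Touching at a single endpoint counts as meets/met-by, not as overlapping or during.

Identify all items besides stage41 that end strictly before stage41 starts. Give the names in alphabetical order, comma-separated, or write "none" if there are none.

stage30, stage31, stage32, stage34, stage35, stage36, stage37, stage39, stage42

Target stage41 = [t=435, t=487].
stage30 [t=93, t=151] → before → yes.
stage31 [t=14, t=59] → before → yes.
stage32 [t=145, t=292] → before → yes.
stage33 [t=221, t=439] → overlaps → no.
stage34 [t=73, t=93] → before → yes.
stage35 [t=3, t=10] → before → yes.
stage36 [t=156, t=422] → before → yes.
stage37 [t=256, t=395] → before → yes.
stage38 [t=217, t=479] → overlaps → no.
stage39 [t=42, t=276] → before → yes.
stage40 [t=236, t=502] → contains → no.
stage42 [t=142, t=422] → before → yes.
Result: stage30, stage31, stage32, stage34, stage35, stage36, stage37, stage39, stage42.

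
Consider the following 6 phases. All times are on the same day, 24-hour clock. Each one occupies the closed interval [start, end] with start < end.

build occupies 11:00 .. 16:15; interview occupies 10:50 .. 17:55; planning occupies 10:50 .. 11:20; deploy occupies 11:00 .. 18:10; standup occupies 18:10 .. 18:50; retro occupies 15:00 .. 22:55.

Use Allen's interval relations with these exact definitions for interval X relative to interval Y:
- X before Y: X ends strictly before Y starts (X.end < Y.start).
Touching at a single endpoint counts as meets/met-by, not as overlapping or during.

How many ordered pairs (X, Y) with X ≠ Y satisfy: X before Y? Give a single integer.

4

Checking all 30 ordered pairs for relation 'before'; matching pairs in alphabetical order:
(build, standup): build before standup ✓
(interview, standup): interview before standup ✓
(planning, retro): planning before retro ✓
(planning, standup): planning before standup ✓
Count: 4.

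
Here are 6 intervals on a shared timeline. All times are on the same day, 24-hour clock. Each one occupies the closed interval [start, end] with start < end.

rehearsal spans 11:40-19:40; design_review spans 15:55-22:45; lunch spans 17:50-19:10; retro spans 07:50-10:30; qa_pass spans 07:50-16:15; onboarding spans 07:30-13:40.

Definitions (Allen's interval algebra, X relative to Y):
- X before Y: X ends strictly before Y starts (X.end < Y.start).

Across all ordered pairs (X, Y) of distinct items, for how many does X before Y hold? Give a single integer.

6

Checking all 30 ordered pairs for relation 'before'; matching pairs in alphabetical order:
(onboarding, design_review): onboarding before design_review ✓
(onboarding, lunch): onboarding before lunch ✓
(qa_pass, lunch): qa_pass before lunch ✓
(retro, design_review): retro before design_review ✓
(retro, lunch): retro before lunch ✓
(retro, rehearsal): retro before rehearsal ✓
Count: 6.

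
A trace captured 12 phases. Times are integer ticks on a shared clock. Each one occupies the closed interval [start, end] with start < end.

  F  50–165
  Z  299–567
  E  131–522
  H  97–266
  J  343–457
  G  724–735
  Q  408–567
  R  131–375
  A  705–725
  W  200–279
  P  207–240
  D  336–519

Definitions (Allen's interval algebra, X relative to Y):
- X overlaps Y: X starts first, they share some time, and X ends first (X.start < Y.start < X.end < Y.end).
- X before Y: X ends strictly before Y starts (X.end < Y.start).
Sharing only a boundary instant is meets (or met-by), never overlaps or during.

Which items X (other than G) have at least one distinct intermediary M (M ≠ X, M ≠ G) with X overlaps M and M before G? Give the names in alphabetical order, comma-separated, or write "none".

D, E, F, H, J, R

Target G = [724, 735].
Intermediaries M with M before G: D, E, F, H, J, P, Q, R, W, Z.
Via D — items with X overlaps D: R.
Via E — items with X overlaps E: F, H.
Via F — items with X overlaps F: none.
Via H — items with X overlaps H: F.
Via J — items with X overlaps J: R.
Via P — items with X overlaps P: none.
Via Q — items with X overlaps Q: D, E, J.
Via R — items with X overlaps R: F, H.
Via W — items with X overlaps W: H.
Via Z — items with X overlaps Z: E, R.
Union: D, E, F, H, J, R.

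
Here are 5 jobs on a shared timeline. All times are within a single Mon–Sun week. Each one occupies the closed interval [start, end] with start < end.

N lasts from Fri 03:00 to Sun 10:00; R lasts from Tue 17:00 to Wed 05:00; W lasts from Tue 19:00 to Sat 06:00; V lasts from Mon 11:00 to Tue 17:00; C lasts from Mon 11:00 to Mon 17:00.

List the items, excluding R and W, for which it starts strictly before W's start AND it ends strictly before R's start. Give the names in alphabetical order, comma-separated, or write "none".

C

Conditions: its start is strictly before W's start (X.start < Tue 19:00) AND its end is strictly before R's start (X.end < Tue 17:00).
C: start Mon 11:00 < Tue 19:00? ✓; end Mon 17:00 < Tue 17:00? ✓ → yes.
N: start Fri 03:00 < Tue 19:00? ✗; end Sun 10:00 < Tue 17:00? ✗ → no.
V: start Mon 11:00 < Tue 19:00? ✓; end Tue 17:00 < Tue 17:00? ✗ → no.
Result: C.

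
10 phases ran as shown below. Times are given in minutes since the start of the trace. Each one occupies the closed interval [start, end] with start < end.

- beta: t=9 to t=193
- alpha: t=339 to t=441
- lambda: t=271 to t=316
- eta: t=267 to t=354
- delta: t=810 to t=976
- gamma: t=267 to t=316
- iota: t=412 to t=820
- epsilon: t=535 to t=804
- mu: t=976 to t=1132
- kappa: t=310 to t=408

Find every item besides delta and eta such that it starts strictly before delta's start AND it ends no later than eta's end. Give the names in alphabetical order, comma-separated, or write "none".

Conditions: its start is strictly before delta's start (X.start < t=810) AND its end is no later than eta's end (X.end <= t=354).
alpha: start t=339 < t=810? ✓; end t=441 <= t=354? ✗ → no.
beta: start t=9 < t=810? ✓; end t=193 <= t=354? ✓ → yes.
epsilon: start t=535 < t=810? ✓; end t=804 <= t=354? ✗ → no.
gamma: start t=267 < t=810? ✓; end t=316 <= t=354? ✓ → yes.
iota: start t=412 < t=810? ✓; end t=820 <= t=354? ✗ → no.
kappa: start t=310 < t=810? ✓; end t=408 <= t=354? ✗ → no.
lambda: start t=271 < t=810? ✓; end t=316 <= t=354? ✓ → yes.
mu: start t=976 < t=810? ✗; end t=1132 <= t=354? ✗ → no.
Result: beta, gamma, lambda.

beta, gamma, lambda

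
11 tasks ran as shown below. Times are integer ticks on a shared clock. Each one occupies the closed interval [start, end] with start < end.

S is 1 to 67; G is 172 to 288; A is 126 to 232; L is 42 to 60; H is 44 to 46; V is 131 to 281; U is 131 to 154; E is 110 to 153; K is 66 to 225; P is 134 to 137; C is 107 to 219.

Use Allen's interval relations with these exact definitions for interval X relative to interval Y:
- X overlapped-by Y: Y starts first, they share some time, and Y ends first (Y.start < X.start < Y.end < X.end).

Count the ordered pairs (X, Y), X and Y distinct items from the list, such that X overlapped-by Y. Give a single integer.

Checking all 110 ordered pairs for relation 'overlapped-by'; matching pairs in alphabetical order:
(A, C): A overlapped-by C ✓
(A, E): A overlapped-by E ✓
(A, K): A overlapped-by K ✓
(G, A): G overlapped-by A ✓
(G, C): G overlapped-by C ✓
(G, K): G overlapped-by K ✓
(G, V): G overlapped-by V ✓
(K, S): K overlapped-by S ✓
(U, E): U overlapped-by E ✓
(V, A): V overlapped-by A ✓
(V, C): V overlapped-by C ✓
(V, E): V overlapped-by E ✓
(V, K): V overlapped-by K ✓
Count: 13.

13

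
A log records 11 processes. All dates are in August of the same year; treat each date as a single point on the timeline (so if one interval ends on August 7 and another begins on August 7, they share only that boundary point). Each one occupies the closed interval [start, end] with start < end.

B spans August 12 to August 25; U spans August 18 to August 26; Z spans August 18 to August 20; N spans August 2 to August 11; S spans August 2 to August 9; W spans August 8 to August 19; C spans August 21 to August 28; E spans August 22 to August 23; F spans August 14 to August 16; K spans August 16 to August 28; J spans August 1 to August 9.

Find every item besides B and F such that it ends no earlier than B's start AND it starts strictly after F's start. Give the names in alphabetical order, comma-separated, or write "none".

Conditions: its end is no earlier than B's start (X.end >= August 12) AND its start is strictly after F's start (X.start > August 14).
C: end August 28 >= August 12? ✓; start August 21 > August 14? ✓ → yes.
E: end August 23 >= August 12? ✓; start August 22 > August 14? ✓ → yes.
J: end August 9 >= August 12? ✗; start August 1 > August 14? ✗ → no.
K: end August 28 >= August 12? ✓; start August 16 > August 14? ✓ → yes.
N: end August 11 >= August 12? ✗; start August 2 > August 14? ✗ → no.
S: end August 9 >= August 12? ✗; start August 2 > August 14? ✗ → no.
U: end August 26 >= August 12? ✓; start August 18 > August 14? ✓ → yes.
W: end August 19 >= August 12? ✓; start August 8 > August 14? ✗ → no.
Z: end August 20 >= August 12? ✓; start August 18 > August 14? ✓ → yes.
Result: C, E, K, U, Z.

C, E, K, U, Z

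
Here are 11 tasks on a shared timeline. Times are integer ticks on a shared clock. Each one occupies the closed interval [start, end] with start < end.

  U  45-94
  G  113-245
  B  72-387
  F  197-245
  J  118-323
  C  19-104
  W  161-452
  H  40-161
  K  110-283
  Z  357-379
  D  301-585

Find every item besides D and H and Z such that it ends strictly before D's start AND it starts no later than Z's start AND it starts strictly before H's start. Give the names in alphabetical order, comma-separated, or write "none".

Conditions: its end is strictly before D's start (X.end < 301) AND its start is no later than Z's start (X.start <= 357) AND its start is strictly before H's start (X.start < 40).
B: end 387 < 301? ✗; start 72 <= 357? ✓; start 72 < 40? ✗ → no.
C: end 104 < 301? ✓; start 19 <= 357? ✓; start 19 < 40? ✓ → yes.
F: end 245 < 301? ✓; start 197 <= 357? ✓; start 197 < 40? ✗ → no.
G: end 245 < 301? ✓; start 113 <= 357? ✓; start 113 < 40? ✗ → no.
J: end 323 < 301? ✗; start 118 <= 357? ✓; start 118 < 40? ✗ → no.
K: end 283 < 301? ✓; start 110 <= 357? ✓; start 110 < 40? ✗ → no.
U: end 94 < 301? ✓; start 45 <= 357? ✓; start 45 < 40? ✗ → no.
W: end 452 < 301? ✗; start 161 <= 357? ✓; start 161 < 40? ✗ → no.
Result: C.

C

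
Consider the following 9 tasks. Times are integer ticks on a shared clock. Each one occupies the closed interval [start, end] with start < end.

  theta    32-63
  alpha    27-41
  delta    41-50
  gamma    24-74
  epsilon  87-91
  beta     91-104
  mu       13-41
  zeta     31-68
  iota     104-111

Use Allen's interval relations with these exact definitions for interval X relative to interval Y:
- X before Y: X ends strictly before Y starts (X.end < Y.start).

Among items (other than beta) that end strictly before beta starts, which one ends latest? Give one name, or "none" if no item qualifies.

gamma

Target beta = [91, 104].
alpha [27, 41] → before → candidate.
delta [41, 50] → before → candidate.
epsilon [87, 91] → meets → excluded.
gamma [24, 74] → before → candidate.
iota [104, 111] → met-by → excluded.
mu [13, 41] → before → candidate.
theta [32, 63] → before → candidate.
zeta [31, 68] → before → candidate.
Among candidates, latest end is 74 → gamma.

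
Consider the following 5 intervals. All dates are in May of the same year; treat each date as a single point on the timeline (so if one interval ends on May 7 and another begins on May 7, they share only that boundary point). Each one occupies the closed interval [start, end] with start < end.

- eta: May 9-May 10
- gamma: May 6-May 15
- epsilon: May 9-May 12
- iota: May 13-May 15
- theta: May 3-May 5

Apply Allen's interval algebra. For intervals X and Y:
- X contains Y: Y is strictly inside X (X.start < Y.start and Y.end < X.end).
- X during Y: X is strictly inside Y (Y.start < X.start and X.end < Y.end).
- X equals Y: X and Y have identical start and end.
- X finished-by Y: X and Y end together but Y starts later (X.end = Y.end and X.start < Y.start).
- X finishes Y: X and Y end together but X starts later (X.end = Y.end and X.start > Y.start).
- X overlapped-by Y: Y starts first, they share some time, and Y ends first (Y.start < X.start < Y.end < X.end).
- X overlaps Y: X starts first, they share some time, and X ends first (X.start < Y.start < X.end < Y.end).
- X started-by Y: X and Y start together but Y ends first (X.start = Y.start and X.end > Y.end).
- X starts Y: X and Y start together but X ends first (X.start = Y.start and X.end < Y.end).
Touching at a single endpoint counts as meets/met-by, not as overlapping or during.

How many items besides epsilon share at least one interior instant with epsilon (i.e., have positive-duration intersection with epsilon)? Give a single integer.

Target epsilon = [May 9, May 12].
eta [May 9, May 10] → starts → counts.
gamma [May 6, May 15] → contains → counts.
iota [May 13, May 15] → after → no.
theta [May 3, May 5] → before → no.
Total: 2.

2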